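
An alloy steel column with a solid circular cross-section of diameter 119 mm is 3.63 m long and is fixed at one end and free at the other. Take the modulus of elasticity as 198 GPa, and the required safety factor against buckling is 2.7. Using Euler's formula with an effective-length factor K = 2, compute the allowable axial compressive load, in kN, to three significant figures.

P_allow = 135 kN

I = πd⁴/64 = π×119⁴/64 = 9.844×10^6 mm⁴.
Effective length L_e = KL = 2×3.63 m = 7260 mm.
Euler critical load P_cr = π²EI/L_e² = π²×198000×9.844×10^6/7260² = 365000 N.
P_allow = P_cr/n = 365000/2.7 = 135200 N.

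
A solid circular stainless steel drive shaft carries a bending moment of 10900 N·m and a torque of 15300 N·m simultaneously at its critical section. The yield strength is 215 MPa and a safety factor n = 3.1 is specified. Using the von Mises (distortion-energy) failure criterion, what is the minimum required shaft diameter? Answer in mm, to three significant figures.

d = 136 mm

σ_allow = σ_y/n = 215/3.1 = 69.35 MPa.
For a solid shaft σ_b = 32M/(πd³) and τ = 16T/(πd³), so the von Mises stress is σ' = (16/πd³)·√(4M²+3T²).
√(4M²+3T²) = √(4×(1.090×10^7)² + 3×(1.530×10^7)²) = 3.431×10^7 N·mm.
d³ = 16×3.431×10^7/(π×69.35) = 2.520×10^6 mm³.
d = 136.1 mm.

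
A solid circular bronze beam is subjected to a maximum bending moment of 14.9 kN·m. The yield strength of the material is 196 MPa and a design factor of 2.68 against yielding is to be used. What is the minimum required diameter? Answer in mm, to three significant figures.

d = 128 mm

σ_allow = 196/2.68 = 73.13 MPa.
For a solid circular section σ = 32M/(πd³), so d³ = 32M/(π σ_allow) = 32×1.4900×10^7/(π×73.13) = 2.075×10^6 mm³.
d = 127.6 mm.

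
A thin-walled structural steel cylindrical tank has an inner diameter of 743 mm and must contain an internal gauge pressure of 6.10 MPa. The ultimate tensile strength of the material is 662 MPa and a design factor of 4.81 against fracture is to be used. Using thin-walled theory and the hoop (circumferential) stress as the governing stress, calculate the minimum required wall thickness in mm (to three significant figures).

t = 16.5 mm

σ_allow = 662/4.81 = 137.6 MPa.
Hoop stress σ_h = pD/(2t), so t = pD/(2σ_allow) = 6.10×743/(2×137.6) = 16.47 mm.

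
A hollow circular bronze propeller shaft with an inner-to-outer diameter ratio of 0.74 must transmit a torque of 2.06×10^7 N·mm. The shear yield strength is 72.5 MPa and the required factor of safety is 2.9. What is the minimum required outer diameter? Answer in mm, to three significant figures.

τ_allow = 72.5/2.9 = 25.00 MPa.
For a hollow shaft τ = 16T/[πd_o³(1−k⁴)] with k = 0.74, so 1−k⁴ = 0.7001.
d_o³ = 16T/[π τ_allow (1−k⁴)] = 16×2.0600×10^7/(π×25.00×0.7001) = 5.994×10^6 mm³.
d_o = 181.7 mm.

d_o = 182 mm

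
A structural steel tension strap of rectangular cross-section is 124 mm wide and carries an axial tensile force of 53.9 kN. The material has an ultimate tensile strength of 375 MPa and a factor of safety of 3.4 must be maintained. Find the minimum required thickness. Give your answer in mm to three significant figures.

σ_allow = 375/3.4 = 110.3 MPa.
Required area A = F/σ_allow = 53900/110.3 = 488.7 mm².
t = A/w = 488.7/124 = 3.941 mm.

t = 3.94 mm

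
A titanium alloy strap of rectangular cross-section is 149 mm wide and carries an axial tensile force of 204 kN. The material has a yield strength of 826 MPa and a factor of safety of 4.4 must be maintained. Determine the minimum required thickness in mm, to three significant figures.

σ_allow = 826/4.4 = 187.7 MPa.
Required area A = F/σ_allow = 204000/187.7 = 1087 mm².
t = A/w = 1087/149 = 7.293 mm.

t = 7.29 mm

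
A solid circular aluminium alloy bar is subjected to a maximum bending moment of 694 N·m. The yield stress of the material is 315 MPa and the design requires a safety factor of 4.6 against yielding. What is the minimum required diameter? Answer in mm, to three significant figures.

σ_allow = 315/4.6 = 68.48 MPa.
For a solid circular section σ = 32M/(πd³), so d³ = 32M/(π σ_allow) = 32×694000/(π×68.48) = 103200 mm³.
d = 46.91 mm.

d = 46.9 mm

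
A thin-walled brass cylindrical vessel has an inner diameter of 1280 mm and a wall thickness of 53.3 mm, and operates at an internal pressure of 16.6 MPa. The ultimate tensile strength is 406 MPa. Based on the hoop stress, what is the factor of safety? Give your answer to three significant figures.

σ_h = pD/(2t) = 16.6×1280/(2×53.3) = 199.3 MPa.
n = 406/199.3 = 2.037.

n = 2.04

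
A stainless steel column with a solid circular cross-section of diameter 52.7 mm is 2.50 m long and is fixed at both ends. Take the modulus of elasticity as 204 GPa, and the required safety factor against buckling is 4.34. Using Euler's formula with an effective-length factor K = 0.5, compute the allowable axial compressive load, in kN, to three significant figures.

P_allow = 112 kN

I = πd⁴/64 = π×52.7⁴/64 = 378600 mm⁴.
Effective length L_e = KL = 0.5×2.50 m = 1250 mm.
Euler critical load P_cr = π²EI/L_e² = π²×204000×378600/1250² = 487900 N.
P_allow = P_cr/n = 487900/4.34 = 112400 N.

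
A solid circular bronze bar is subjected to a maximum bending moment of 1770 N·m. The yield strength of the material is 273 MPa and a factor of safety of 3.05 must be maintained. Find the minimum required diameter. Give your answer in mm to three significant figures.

σ_allow = 273/3.05 = 89.51 MPa.
For a solid circular section σ = 32M/(πd³), so d³ = 32M/(π σ_allow) = 32×1770000/(π×89.51) = 201400 mm³.
d = 58.62 mm.

d = 58.6 mm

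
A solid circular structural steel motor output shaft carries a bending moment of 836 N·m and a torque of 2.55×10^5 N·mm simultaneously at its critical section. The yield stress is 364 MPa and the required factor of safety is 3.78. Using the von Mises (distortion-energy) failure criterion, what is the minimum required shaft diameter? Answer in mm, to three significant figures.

d = 45.1 mm

σ_allow = σ_y/n = 364/3.78 = 96.30 MPa.
For a solid shaft σ_b = 32M/(πd³) and τ = 16T/(πd³), so the von Mises stress is σ' = (16/πd³)·√(4M²+3T²).
√(4M²+3T²) = √(4×(836000)² + 3×(255000)²) = 1.729×10^6 N·mm.
d³ = 16×1.729×10^6/(π×96.30) = 91460 mm³.
d = 45.06 mm.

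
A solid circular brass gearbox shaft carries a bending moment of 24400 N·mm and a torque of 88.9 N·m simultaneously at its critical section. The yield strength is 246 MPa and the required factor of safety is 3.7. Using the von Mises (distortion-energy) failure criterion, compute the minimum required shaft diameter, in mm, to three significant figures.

σ_allow = σ_y/n = 246/3.7 = 66.49 MPa.
For a solid shaft σ_b = 32M/(πd³) and τ = 16T/(πd³), so the von Mises stress is σ' = (16/πd³)·√(4M²+3T²).
√(4M²+3T²) = √(4×(24400)² + 3×(88900)²) = 161500 N·mm.
d³ = 16×161500/(π×66.49) = 12370 mm³.
d = 23.13 mm.

d = 23.1 mm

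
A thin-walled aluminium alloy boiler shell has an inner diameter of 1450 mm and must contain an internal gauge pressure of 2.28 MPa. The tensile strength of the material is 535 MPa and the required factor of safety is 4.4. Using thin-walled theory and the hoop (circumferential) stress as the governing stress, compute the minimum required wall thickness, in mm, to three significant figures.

t = 13.6 mm

σ_allow = 535/4.4 = 121.6 MPa.
Hoop stress σ_h = pD/(2t), so t = pD/(2σ_allow) = 2.28×1450/(2×121.6) = 13.59 mm.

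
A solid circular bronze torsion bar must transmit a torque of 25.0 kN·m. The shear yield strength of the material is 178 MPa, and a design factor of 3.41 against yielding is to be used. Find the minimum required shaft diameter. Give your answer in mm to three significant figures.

d = 135 mm

Allowable shear stress τ_allow = 178/3.41 = 52.20 MPa.
For a solid shaft τ = 16T/(πd³), so d³ = 16T/(π τ_allow) = 16×2.5000×10^7/(π×52.20) = 2.439×10^6 mm³.
d = (2.439×10^6)^(1/3) = 134.6 mm.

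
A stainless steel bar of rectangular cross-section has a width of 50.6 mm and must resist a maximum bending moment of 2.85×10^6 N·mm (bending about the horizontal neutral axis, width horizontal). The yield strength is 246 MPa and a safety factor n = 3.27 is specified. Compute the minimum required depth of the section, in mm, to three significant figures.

h = 67.0 mm

σ_allow = 246/3.27 = 75.23 MPa.
For a rectangular section σ = 6M/(bh²), so h² = 6M/(b σ_allow) = 6×2850000/(50.6×75.23) = 4492 mm².
h = 67.02 mm.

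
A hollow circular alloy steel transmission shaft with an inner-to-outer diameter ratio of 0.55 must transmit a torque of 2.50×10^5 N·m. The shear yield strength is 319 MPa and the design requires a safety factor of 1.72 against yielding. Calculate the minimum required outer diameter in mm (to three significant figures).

d_o = 196 mm

τ_allow = 319/1.72 = 185.5 MPa.
For a hollow shaft τ = 16T/[πd_o³(1−k⁴)] with k = 0.55, so 1−k⁴ = 0.9085.
d_o³ = 16T/[π τ_allow (1−k⁴)] = 16×2.5000×10^8/(π×185.5×0.9085) = 7.557×10^6 mm³.
d_o = 196.2 mm.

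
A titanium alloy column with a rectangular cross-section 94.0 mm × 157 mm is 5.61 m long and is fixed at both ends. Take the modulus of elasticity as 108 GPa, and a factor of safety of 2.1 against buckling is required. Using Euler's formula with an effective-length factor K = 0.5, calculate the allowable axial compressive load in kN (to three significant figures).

P_allow = 701 kN

Buckling occurs about the weak axis: I_min = h·b³/12 = 157×94.0³/12 = 1.087×10^7 mm⁴ (b = 94.0 mm is the smaller dimension).
Effective length L_e = KL = 0.5×5.61 m = 2805 mm.
Euler critical load P_cr = π²EI/L_e² = π²×108000×1.087×10^7/2805² = 1.472×10^6 N.
P_allow = P_cr/n = 1.472×10^6/2.1 = 701000 N.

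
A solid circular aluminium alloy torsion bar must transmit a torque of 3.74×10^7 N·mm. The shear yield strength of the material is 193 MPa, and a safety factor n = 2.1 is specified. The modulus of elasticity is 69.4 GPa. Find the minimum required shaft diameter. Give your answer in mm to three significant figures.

d = 127 mm

Allowable shear stress τ_allow = 193/2.1 = 91.90 MPa.
For a solid shaft τ = 16T/(πd³), so d³ = 16T/(π τ_allow) = 16×3.7400×10^7/(π×91.90) = 2.073×10^6 mm³.
d = (2.073×10^6)^(1/3) = 127.5 mm.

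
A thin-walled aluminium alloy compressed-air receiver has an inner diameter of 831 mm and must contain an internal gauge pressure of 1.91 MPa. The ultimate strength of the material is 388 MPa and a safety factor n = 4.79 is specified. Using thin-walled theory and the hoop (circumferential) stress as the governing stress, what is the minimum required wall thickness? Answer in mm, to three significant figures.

σ_allow = 388/4.79 = 81.00 MPa.
Hoop stress σ_h = pD/(2t), so t = pD/(2σ_allow) = 1.91×831/(2×81.00) = 9.797 mm.

t = 9.80 mm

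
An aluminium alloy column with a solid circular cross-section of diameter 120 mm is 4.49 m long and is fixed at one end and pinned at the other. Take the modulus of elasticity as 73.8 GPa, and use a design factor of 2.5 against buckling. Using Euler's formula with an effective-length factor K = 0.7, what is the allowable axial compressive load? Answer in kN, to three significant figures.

P_allow = 300 kN

I = πd⁴/64 = π×120⁴/64 = 1.018×10^7 mm⁴.
Effective length L_e = KL = 0.7×4.49 m = 3143 mm.
Euler critical load P_cr = π²EI/L_e² = π²×73800×1.018×10^7/3143² = 750500 N.
P_allow = P_cr/n = 750500/2.5 = 300200 N.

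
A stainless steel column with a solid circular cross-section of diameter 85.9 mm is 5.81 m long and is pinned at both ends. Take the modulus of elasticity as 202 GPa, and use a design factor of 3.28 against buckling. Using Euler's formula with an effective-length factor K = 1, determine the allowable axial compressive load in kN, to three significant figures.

I = πd⁴/64 = π×85.9⁴/64 = 2.673×10^6 mm⁴.
Effective length L_e = KL = 1×5.81 m = 5810 mm.
Euler critical load P_cr = π²EI/L_e² = π²×202000×2.673×10^6/5810² = 157800 N.
P_allow = P_cr/n = 157800/3.28 = 48120 N.

P_allow = 48.1 kN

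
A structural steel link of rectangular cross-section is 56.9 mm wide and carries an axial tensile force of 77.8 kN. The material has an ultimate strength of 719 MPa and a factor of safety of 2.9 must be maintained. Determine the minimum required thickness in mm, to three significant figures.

t = 5.51 mm

σ_allow = 719/2.9 = 247.9 MPa.
Required area A = F/σ_allow = 77800/247.9 = 313.8 mm².
t = A/w = 313.8/56.9 = 5.515 mm.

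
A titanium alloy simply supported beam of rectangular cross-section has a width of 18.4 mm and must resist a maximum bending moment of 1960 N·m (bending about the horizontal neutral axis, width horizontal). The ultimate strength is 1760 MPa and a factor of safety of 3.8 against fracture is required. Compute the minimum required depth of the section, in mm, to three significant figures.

h = 37.1 mm

σ_allow = 1760/3.8 = 463.2 MPa.
For a rectangular section σ = 6M/(bh²), so h² = 6M/(b σ_allow) = 6×1960000/(18.4×463.2) = 1380 mm².
h = 37.15 mm.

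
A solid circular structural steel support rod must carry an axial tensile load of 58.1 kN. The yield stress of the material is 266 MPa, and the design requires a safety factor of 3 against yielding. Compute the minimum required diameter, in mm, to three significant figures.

Allowable stress σ_allow = 266/3 = 88.67 MPa.
Required area A = F/σ_allow = 58100/88.67 = 655.3 mm².
A = πd²/4 → d = √(4A/π) = 28.88 mm.

d = 28.9 mm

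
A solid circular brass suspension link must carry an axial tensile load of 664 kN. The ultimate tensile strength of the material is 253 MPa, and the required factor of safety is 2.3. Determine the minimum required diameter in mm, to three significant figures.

Allowable stress σ_allow = 253/2.3 = 110.0 MPa.
Required area A = F/σ_allow = 664000/110.0 = 6036 mm².
A = πd²/4 → d = √(4A/π) = 87.67 mm.

d = 87.7 mm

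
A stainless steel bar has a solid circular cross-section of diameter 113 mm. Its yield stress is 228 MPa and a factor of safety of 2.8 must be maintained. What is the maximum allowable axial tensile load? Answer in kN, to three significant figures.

σ_allow = 228/2.8 = 81.43 MPa.
A = πd²/4 = π×113²/4 = 10030 mm².
F_allow = σ_allow × A = 81.43×10030 = 816600 N.

F_allow = 817 kN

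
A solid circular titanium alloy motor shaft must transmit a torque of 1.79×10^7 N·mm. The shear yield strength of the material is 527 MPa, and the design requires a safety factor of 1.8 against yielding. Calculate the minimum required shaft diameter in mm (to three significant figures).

Allowable shear stress τ_allow = 527/1.8 = 292.8 MPa.
For a solid shaft τ = 16T/(πd³), so d³ = 16T/(π τ_allow) = 16×1.7900×10^7/(π×292.8) = 311400 mm³.
d = (311400)^(1/3) = 67.78 mm.

d = 67.8 mm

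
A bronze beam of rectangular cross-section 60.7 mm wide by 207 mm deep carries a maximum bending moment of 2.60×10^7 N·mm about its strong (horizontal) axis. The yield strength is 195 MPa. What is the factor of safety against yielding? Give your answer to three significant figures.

Section modulus S = bh²/6 = 60.7×207²/6 = 433500 mm³.
σ = M/S = 2.6000×10^7/433500 = 59.98 MPa.
n = 195/59.98 = 3.251.

n = 3.25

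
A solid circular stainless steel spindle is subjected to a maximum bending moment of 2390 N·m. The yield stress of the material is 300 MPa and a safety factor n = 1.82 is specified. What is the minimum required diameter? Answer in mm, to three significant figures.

d = 52.9 mm

σ_allow = 300/1.82 = 164.8 MPa.
For a solid circular section σ = 32M/(πd³), so d³ = 32M/(π σ_allow) = 32×2390000/(π×164.8) = 147700 mm³.
d = 52.86 mm.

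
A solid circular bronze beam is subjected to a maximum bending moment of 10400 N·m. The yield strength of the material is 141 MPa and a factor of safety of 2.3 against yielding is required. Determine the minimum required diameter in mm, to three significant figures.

σ_allow = 141/2.3 = 61.30 MPa.
For a solid circular section σ = 32M/(πd³), so d³ = 32M/(π σ_allow) = 32×1.0400×10^7/(π×61.30) = 1.728×10^6 mm³.
d = 120.0 mm.

d = 120 mm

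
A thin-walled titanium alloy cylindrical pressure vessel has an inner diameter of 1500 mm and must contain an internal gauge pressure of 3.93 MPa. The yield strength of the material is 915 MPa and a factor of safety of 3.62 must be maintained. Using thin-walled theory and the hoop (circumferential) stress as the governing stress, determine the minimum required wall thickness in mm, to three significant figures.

t = 11.7 mm

σ_allow = 915/3.62 = 252.8 MPa.
Hoop stress σ_h = pD/(2t), so t = pD/(2σ_allow) = 3.93×1500/(2×252.8) = 11.66 mm.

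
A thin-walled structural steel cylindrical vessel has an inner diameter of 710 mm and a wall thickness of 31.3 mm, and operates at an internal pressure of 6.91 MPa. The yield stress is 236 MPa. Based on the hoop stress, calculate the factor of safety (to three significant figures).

n = 3.01

σ_h = pD/(2t) = 6.91×710/(2×31.3) = 78.37 MPa.
n = 236/78.37 = 3.011.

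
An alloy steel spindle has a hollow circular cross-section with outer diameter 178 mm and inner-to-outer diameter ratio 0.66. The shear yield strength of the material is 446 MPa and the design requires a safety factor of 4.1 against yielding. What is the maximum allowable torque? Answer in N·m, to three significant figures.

T_allow = 97600 N·m

τ_allow = 446/4.1 = 108.8 MPa.
For a hollow shaft T_allow = τ_allow·πd_o³(1−k⁴)/16 with 1−k⁴ = 0.8103, so πd_o³(1−k⁴)/16 = 897200 mm³.
T_allow = 108.8×897200 = 9.760×10^7 N·mm = 97600 N·m.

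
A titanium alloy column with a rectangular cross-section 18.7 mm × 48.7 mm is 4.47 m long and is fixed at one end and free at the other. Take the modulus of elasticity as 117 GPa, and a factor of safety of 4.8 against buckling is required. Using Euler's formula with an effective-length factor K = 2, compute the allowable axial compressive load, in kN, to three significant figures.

Buckling occurs about the weak axis: I_min = h·b³/12 = 48.7×18.7³/12 = 26540 mm⁴ (b = 18.7 mm is the smaller dimension).
Effective length L_e = KL = 2×4.47 m = 8940 mm.
Euler critical load P_cr = π²EI/L_e² = π²×117000×26540/8940² = 383.4 N.
P_allow = P_cr/n = 383.4/4.8 = 79.88 N.

P_allow = 0.0799 kN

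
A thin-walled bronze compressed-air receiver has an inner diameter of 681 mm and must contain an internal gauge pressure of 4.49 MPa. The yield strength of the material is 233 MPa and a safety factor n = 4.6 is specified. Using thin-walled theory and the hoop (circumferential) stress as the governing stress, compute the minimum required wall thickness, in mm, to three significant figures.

σ_allow = 233/4.6 = 50.65 MPa.
Hoop stress σ_h = pD/(2t), so t = pD/(2σ_allow) = 4.49×681/(2×50.65) = 30.18 mm.

t = 30.2 mm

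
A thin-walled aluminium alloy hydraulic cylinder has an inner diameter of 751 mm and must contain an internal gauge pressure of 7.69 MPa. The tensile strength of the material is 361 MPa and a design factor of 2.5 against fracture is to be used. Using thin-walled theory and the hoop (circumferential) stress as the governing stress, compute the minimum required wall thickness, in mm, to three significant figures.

σ_allow = 361/2.5 = 144.4 MPa.
Hoop stress σ_h = pD/(2t), so t = pD/(2σ_allow) = 7.69×751/(2×144.4) = 20.00 mm.

t = 20.0 mm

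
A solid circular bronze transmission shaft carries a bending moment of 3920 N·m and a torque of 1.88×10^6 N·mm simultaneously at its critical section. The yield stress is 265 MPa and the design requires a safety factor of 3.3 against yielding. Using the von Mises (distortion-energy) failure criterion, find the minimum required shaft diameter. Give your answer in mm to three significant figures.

σ_allow = σ_y/n = 265/3.3 = 80.30 MPa.
For a solid shaft σ_b = 32M/(πd³) and τ = 16T/(πd³), so the von Mises stress is σ' = (16/πd³)·√(4M²+3T²).
√(4M²+3T²) = √(4×(3.920×10^6)² + 3×(1.880×10^6)²) = 8.489×10^6 N·mm.
d³ = 16×8.489×10^6/(π×80.30) = 538400 mm³.
d = 81.35 mm.

d = 81.4 mm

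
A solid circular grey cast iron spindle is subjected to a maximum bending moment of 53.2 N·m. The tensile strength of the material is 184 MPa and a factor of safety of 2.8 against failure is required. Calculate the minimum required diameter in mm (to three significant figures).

d = 20.2 mm

σ_allow = 184/2.8 = 65.71 MPa.
For a solid circular section σ = 32M/(πd³), so d³ = 32M/(π σ_allow) = 32×53200/(π×65.71) = 8246 mm³.
d = 20.20 mm.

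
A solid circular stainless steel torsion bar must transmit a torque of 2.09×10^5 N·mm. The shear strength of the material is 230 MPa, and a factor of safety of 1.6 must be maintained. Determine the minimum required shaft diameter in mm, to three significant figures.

Allowable shear stress τ_allow = 230/1.6 = 143.8 MPa.
For a solid shaft τ = 16T/(πd³), so d³ = 16T/(π τ_allow) = 16×209000/(π×143.8) = 7405 mm³.
d = (7405)^(1/3) = 19.49 mm.

d = 19.5 mm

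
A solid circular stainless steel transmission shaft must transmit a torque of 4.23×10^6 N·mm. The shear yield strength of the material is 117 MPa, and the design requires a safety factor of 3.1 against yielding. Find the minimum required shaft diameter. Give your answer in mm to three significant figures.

d = 83.0 mm

Allowable shear stress τ_allow = 117/3.1 = 37.74 MPa.
For a solid shaft τ = 16T/(πd³), so d³ = 16T/(π τ_allow) = 16×4230000/(π×37.74) = 570800 mm³.
d = (570800)^(1/3) = 82.95 mm.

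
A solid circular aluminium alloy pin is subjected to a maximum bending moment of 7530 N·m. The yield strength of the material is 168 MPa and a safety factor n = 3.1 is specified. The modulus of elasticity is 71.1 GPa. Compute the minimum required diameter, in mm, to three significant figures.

σ_allow = 168/3.1 = 54.19 MPa.
For a solid circular section σ = 32M/(πd³), so d³ = 32M/(π σ_allow) = 32×7530000/(π×54.19) = 1.415×10^6 mm³.
d = 112.3 mm.

d = 112 mm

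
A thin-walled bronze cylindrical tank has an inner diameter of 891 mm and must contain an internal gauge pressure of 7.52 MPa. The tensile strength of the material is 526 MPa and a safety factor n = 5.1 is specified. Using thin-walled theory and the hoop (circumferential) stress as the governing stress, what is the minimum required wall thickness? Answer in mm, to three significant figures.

σ_allow = 526/5.1 = 103.1 MPa.
Hoop stress σ_h = pD/(2t), so t = pD/(2σ_allow) = 7.52×891/(2×103.1) = 32.48 mm.

t = 32.5 mm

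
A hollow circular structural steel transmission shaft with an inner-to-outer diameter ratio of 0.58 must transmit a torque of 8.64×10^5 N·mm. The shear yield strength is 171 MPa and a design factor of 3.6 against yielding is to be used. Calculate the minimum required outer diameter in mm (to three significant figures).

d_o = 47.1 mm

τ_allow = 171/3.6 = 47.50 MPa.
For a hollow shaft τ = 16T/[πd_o³(1−k⁴)] with k = 0.58, so 1−k⁴ = 0.8868.
d_o³ = 16T/[π τ_allow (1−k⁴)] = 16×864000/(π×47.50×0.8868) = 104500 mm³.
d_o = 47.10 mm.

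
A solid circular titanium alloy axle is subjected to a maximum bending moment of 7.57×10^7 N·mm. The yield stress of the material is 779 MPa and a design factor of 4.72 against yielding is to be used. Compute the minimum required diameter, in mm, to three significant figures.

d = 167 mm

σ_allow = 779/4.72 = 165.0 MPa.
For a solid circular section σ = 32M/(πd³), so d³ = 32M/(π σ_allow) = 32×7.5700×10^7/(π×165.0) = 4.672×10^6 mm³.
d = 167.2 mm.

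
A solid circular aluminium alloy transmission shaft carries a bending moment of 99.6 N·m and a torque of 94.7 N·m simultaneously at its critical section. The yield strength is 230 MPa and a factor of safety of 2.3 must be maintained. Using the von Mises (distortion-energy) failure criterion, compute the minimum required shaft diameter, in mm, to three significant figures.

d = 23.6 mm

σ_allow = σ_y/n = 230/2.3 = 100.0 MPa.
For a solid shaft σ_b = 32M/(πd³) and τ = 16T/(πd³), so the von Mises stress is σ' = (16/πd³)·√(4M²+3T²).
√(4M²+3T²) = √(4×(99600)² + 3×(94700)²) = 258000 N·mm.
d³ = 16×258000/(π×100.0) = 13140 mm³.
d = 23.60 mm.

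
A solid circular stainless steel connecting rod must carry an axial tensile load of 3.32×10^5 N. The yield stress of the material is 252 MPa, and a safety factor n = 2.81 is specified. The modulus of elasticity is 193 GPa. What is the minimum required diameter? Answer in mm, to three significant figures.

Allowable stress σ_allow = 252/2.81 = 89.68 MPa.
Required area A = F/σ_allow = 332000/89.68 = 3702 mm².
A = πd²/4 → d = √(4A/π) = 68.66 mm.

d = 68.7 mm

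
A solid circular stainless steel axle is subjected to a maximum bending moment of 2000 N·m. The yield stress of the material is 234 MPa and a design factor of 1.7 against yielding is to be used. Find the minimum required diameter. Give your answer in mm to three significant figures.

σ_allow = 234/1.7 = 137.6 MPa.
For a solid circular section σ = 32M/(πd³), so d³ = 32M/(π σ_allow) = 32×2000000/(π×137.6) = 148000 mm³.
d = 52.90 mm.

d = 52.9 mm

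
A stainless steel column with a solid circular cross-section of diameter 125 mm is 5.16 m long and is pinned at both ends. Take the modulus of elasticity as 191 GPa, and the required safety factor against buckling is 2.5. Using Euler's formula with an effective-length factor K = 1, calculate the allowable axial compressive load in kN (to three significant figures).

I = πd⁴/64 = π×125⁴/64 = 1.198×10^7 mm⁴.
Effective length L_e = KL = 1×5.16 m = 5160 mm.
Euler critical load P_cr = π²EI/L_e² = π²×191000×1.198×10^7/5160² = 848500 N.
P_allow = P_cr/n = 848500/2.5 = 339400 N.

P_allow = 339 kN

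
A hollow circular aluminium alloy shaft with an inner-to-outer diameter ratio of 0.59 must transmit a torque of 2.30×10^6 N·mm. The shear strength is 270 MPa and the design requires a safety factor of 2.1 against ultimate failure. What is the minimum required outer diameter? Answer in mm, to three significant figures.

d_o = 47.0 mm

τ_allow = 270/2.1 = 128.6 MPa.
For a hollow shaft τ = 16T/[πd_o³(1−k⁴)] with k = 0.59, so 1−k⁴ = 0.8788.
d_o³ = 16T/[π τ_allow (1−k⁴)] = 16×2300000/(π×128.6×0.8788) = 103700 mm³.
d_o = 46.98 mm.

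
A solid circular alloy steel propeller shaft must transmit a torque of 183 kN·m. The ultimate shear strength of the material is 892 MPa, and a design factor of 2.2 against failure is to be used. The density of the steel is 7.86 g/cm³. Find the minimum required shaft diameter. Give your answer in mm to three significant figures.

d = 132 mm

Allowable shear stress τ_allow = 892/2.2 = 405.5 MPa.
For a solid shaft τ = 16T/(πd³), so d³ = 16T/(π τ_allow) = 16×1.8300×10^8/(π×405.5) = 2.299×10^6 mm³.
d = (2.299×10^6)^(1/3) = 132.0 mm.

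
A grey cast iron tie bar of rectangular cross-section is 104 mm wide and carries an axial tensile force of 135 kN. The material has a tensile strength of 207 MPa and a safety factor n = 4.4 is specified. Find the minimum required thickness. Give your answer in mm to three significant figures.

σ_allow = 207/4.4 = 47.05 MPa.
Required area A = F/σ_allow = 135000/47.05 = 2870 mm².
t = A/w = 2870/104 = 27.59 mm.

t = 27.6 mm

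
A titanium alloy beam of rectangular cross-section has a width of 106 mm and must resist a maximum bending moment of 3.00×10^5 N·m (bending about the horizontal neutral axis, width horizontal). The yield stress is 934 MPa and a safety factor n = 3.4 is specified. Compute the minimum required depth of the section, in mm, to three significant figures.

h = 249 mm

σ_allow = 934/3.4 = 274.7 MPa.
For a rectangular section σ = 6M/(bh²), so h² = 6M/(b σ_allow) = 6×3.0000×10^8/(106×274.7) = 61820 mm².
h = 248.6 mm.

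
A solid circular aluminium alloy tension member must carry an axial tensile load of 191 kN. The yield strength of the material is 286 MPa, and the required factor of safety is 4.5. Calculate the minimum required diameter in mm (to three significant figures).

Allowable stress σ_allow = 286/4.5 = 63.56 MPa.
Required area A = F/σ_allow = 191000/63.56 = 3005 mm².
A = πd²/4 → d = √(4A/π) = 61.86 mm.

d = 61.9 mm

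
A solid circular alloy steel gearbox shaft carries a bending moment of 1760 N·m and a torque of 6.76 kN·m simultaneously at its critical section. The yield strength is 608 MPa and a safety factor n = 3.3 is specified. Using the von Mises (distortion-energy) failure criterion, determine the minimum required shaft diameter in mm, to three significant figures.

d = 69.7 mm

σ_allow = σ_y/n = 608/3.3 = 184.2 MPa.
For a solid shaft σ_b = 32M/(πd³) and τ = 16T/(πd³), so the von Mises stress is σ' = (16/πd³)·√(4M²+3T²).
√(4M²+3T²) = √(4×(1.760×10^6)² + 3×(6.760×10^6)²) = 1.223×10^7 N·mm.
d³ = 16×1.223×10^7/(π×184.2) = 338000 mm³.
d = 69.66 mm.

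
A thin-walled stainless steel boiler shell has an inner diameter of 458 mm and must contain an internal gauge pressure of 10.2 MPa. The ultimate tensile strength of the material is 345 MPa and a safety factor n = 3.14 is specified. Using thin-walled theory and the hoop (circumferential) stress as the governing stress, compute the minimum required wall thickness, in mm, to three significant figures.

σ_allow = 345/3.14 = 109.9 MPa.
Hoop stress σ_h = pD/(2t), so t = pD/(2σ_allow) = 10.2×458/(2×109.9) = 21.26 mm.

t = 21.3 mm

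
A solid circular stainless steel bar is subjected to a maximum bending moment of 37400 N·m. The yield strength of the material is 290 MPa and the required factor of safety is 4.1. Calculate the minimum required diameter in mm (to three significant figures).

d = 175 mm

σ_allow = 290/4.1 = 70.73 MPa.
For a solid circular section σ = 32M/(πd³), so d³ = 32M/(π σ_allow) = 32×3.7400×10^7/(π×70.73) = 5.386×10^6 mm³.
d = 175.3 mm.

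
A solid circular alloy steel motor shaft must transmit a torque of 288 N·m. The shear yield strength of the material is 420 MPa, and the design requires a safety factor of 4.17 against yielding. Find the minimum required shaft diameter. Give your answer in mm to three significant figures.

d = 24.4 mm

Allowable shear stress τ_allow = 420/4.17 = 100.7 MPa.
For a solid shaft τ = 16T/(πd³), so d³ = 16T/(π τ_allow) = 16×288000/(π×100.7) = 14560 mm³.
d = (14560)^(1/3) = 24.42 mm.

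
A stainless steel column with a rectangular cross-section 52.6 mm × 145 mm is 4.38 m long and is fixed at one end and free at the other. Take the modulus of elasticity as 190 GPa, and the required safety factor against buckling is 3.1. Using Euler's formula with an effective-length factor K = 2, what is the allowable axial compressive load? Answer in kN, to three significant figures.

P_allow = 13.9 kN

Buckling occurs about the weak axis: I_min = h·b³/12 = 145×52.6³/12 = 1.759×10^6 mm⁴ (b = 52.6 mm is the smaller dimension).
Effective length L_e = KL = 2×4.38 m = 8760 mm.
Euler critical load P_cr = π²EI/L_e² = π²×190000×1.759×10^6/8760² = 42970 N.
P_allow = P_cr/n = 42970/3.1 = 13860 N.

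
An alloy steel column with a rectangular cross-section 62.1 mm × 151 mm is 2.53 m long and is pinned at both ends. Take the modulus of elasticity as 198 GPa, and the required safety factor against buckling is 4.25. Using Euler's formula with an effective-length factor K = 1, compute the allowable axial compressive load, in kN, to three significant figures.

P_allow = 216 kN

Buckling occurs about the weak axis: I_min = h·b³/12 = 151×62.1³/12 = 3.013×10^6 mm⁴ (b = 62.1 mm is the smaller dimension).
Effective length L_e = KL = 1×2.53 m = 2530 mm.
Euler critical load P_cr = π²EI/L_e² = π²×198000×3.013×10^6/2530² = 920000 N.
P_allow = P_cr/n = 920000/4.25 = 216500 N.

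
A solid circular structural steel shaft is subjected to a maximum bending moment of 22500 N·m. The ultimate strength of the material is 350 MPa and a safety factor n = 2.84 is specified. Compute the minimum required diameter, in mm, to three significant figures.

σ_allow = 350/2.84 = 123.2 MPa.
For a solid circular section σ = 32M/(πd³), so d³ = 32M/(π σ_allow) = 32×2.2500×10^7/(π×123.2) = 1.860×10^6 mm³.
d = 123.0 mm.

d = 123 mm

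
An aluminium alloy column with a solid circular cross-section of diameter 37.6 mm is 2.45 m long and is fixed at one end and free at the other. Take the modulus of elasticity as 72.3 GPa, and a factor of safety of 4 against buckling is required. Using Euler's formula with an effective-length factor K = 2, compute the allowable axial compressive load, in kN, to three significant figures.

I = πd⁴/64 = π×37.6⁴/64 = 98110 mm⁴.
Effective length L_e = KL = 2×2.45 m = 4900 mm.
Euler critical load P_cr = π²EI/L_e² = π²×72300×98110/4900² = 2916 N.
P_allow = P_cr/n = 2916/4 = 729.0 N.

P_allow = 0.729 kN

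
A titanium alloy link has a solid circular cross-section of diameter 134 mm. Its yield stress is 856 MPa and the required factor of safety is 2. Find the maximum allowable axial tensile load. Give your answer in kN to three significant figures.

σ_allow = 856/2 = 428.0 MPa.
A = πd²/4 = π×134²/4 = 14100 mm².
F_allow = σ_allow × A = 428.0×14100 = 6.036×10^6 N.

F_allow = 6040 kN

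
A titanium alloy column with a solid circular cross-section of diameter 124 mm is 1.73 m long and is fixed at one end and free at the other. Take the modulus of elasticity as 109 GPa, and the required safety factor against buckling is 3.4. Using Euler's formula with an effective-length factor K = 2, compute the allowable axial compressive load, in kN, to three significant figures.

P_allow = 307 kN

I = πd⁴/64 = π×124⁴/64 = 1.161×10^7 mm⁴.
Effective length L_e = KL = 2×1.73 m = 3460 mm.
Euler critical load P_cr = π²EI/L_e² = π²×109000×1.161×10^7/3460² = 1.043×10^6 N.
P_allow = P_cr/n = 1.043×10^6/3.4 = 306700 N.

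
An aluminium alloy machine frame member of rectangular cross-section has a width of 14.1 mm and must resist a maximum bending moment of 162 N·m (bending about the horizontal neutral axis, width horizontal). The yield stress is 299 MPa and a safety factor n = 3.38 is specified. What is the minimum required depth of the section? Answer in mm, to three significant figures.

σ_allow = 299/3.38 = 88.46 MPa.
For a rectangular section σ = 6M/(bh²), so h² = 6M/(b σ_allow) = 6×162000/(14.1×88.46) = 779.3 mm².
h = 27.92 mm.

h = 27.9 mm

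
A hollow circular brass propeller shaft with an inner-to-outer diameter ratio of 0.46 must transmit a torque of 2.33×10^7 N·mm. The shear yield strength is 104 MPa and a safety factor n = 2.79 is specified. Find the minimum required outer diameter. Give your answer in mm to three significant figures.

τ_allow = 104/2.79 = 37.28 MPa.
For a hollow shaft τ = 16T/[πd_o³(1−k⁴)] with k = 0.46, so 1−k⁴ = 0.9552.
d_o³ = 16T/[π τ_allow (1−k⁴)] = 16×2.3300×10^7/(π×37.28×0.9552) = 3.333×10^6 mm³.
d_o = 149.4 mm.

d_o = 149 mm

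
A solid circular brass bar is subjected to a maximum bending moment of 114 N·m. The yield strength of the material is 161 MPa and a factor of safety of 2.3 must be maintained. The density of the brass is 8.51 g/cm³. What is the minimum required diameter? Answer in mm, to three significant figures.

d = 25.5 mm

σ_allow = 161/2.3 = 70.00 MPa.
For a solid circular section σ = 32M/(πd³), so d³ = 32M/(π σ_allow) = 32×114000/(π×70.00) = 16590 mm³.
d = 25.50 mm.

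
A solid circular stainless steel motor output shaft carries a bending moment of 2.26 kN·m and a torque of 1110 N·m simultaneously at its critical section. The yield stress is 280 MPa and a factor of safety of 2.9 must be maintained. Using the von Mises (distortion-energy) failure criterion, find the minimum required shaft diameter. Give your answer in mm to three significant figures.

σ_allow = σ_y/n = 280/2.9 = 96.55 MPa.
For a solid shaft σ_b = 32M/(πd³) and τ = 16T/(πd³), so the von Mises stress is σ' = (16/πd³)·√(4M²+3T²).
√(4M²+3T²) = √(4×(2.260×10^6)² + 3×(1.110×10^6)²) = 4.912×10^6 N·mm.
d³ = 16×4.912×10^6/(π×96.55) = 259100 mm³.
d = 63.75 mm.

d = 63.8 mm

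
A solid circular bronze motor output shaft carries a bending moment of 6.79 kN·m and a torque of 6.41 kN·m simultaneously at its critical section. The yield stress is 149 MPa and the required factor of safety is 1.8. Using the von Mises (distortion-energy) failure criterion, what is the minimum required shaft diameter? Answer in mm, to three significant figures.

d = 103 mm

σ_allow = σ_y/n = 149/1.8 = 82.78 MPa.
For a solid shaft σ_b = 32M/(πd³) and τ = 16T/(πd³), so the von Mises stress is σ' = (16/πd³)·√(4M²+3T²).
√(4M²+3T²) = √(4×(6.790×10^6)² + 3×(6.410×10^6)²) = 1.754×10^7 N·mm.
d³ = 16×1.754×10^7/(π×82.78) = 1.079×10^6 mm³.
d = 102.6 mm.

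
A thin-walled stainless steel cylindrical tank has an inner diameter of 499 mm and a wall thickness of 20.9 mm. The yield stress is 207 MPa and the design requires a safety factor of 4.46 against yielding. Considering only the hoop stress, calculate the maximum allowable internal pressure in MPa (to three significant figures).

p_allow = 3.89 MPa

σ_allow = 207/4.46 = 46.41 MPa.
σ_h = pD/(2t) → p_allow = 2σ_allow t/D = 2×46.41×20.9/499 = 3.888 MPa.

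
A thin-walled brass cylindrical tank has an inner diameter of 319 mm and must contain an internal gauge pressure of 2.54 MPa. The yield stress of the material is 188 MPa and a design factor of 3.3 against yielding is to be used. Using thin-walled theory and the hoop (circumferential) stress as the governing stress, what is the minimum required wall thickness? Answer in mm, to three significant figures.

σ_allow = 188/3.3 = 56.97 MPa.
Hoop stress σ_h = pD/(2t), so t = pD/(2σ_allow) = 2.54×319/(2×56.97) = 7.111 mm.

t = 7.11 mm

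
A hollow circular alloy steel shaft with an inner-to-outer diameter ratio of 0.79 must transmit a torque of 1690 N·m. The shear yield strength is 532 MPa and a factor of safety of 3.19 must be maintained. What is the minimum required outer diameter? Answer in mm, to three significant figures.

τ_allow = 532/3.19 = 166.8 MPa.
For a hollow shaft τ = 16T/[πd_o³(1−k⁴)] with k = 0.79, so 1−k⁴ = 0.6105.
d_o³ = 16T/[π τ_allow (1−k⁴)] = 16×1690000/(π×166.8×0.6105) = 84540 mm³.
d_o = 43.89 mm.

d_o = 43.9 mm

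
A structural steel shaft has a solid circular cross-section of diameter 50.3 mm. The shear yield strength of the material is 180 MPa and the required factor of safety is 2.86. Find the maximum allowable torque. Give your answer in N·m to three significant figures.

τ_allow = 180/2.86 = 62.94 MPa.
For a solid shaft T_allow = τ_allow·πd³/16; πd³/16 = π×50.3³/16 = 24990 mm³.
T_allow = 62.94×24990 = 1.573×10^6 N·mm = 1573 N·m.

T_allow = 1570 N·m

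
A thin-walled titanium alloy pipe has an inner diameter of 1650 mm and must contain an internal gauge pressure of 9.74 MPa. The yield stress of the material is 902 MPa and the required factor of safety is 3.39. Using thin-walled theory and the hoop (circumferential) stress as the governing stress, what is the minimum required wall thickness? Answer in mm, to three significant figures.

σ_allow = 902/3.39 = 266.1 MPa.
Hoop stress σ_h = pD/(2t), so t = pD/(2σ_allow) = 9.74×1650/(2×266.1) = 30.20 mm.

t = 30.2 mm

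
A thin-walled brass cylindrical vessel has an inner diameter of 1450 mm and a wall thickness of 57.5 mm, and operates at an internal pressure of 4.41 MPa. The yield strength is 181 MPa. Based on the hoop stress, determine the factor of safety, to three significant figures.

σ_h = pD/(2t) = 4.41×1450/(2×57.5) = 55.60 MPa.
n = 181/55.60 = 3.255.

n = 3.26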